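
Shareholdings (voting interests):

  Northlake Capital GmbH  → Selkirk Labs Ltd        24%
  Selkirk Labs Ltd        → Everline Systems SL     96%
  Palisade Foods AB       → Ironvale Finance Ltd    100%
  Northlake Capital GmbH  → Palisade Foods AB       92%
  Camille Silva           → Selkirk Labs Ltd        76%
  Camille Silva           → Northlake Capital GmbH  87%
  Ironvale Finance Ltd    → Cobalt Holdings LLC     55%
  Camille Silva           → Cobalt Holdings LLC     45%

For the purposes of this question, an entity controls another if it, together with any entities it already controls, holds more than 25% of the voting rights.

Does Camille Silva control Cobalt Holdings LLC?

Camille holds 87% of Northlake, so Camille controls Northlake.
Northlake holds 92% of Palisade, so Camille controls Palisade.
Palisade holds 100% of Ironvale, so Camille controls Ironvale.
Camille and Ironvale together hold 45% + 55% = 100% of Cobalt, so Camille controls Cobalt.

Yes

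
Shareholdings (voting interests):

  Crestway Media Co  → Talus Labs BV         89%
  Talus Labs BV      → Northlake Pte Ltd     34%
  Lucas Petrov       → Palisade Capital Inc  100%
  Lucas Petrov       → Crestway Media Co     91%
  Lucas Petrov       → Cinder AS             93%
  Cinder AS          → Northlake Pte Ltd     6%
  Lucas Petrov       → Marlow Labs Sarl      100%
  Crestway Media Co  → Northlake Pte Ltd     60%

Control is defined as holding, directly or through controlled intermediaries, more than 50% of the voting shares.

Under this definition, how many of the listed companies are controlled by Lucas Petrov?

6

Lucas holds 91% of Crestway, so Lucas controls Crestway.
Lucas holds 93% of Cinder, so Lucas controls Cinder.
Crestway holds 89% of Talus, so Lucas controls Talus.
Lucas holds 100% of Marlow, so Lucas controls Marlow.
Cinder and Talus and Crestway together hold 6% + 34% + 60% = 100% of Northlake, so Lucas controls Northlake.
Lucas holds 100% of Palisade, so Lucas controls Palisade.
Lucas controls 6 companies.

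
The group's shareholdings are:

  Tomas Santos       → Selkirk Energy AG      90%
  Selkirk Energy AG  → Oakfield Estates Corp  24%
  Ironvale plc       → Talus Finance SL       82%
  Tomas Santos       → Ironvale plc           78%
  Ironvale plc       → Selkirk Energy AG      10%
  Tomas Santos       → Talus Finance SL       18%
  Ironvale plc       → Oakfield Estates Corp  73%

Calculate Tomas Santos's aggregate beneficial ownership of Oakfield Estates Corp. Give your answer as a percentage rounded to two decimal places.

Tomas reaches Oakfield along 3 paths.
Via Ironvale: 78% × 73% = 56.94%.
Via Selkirk: 90% × 24% = 21.6%.
Via Ironvale → Selkirk: 78% × 10% × 24% = 1.872%.
Total: 56.94% + 21.6% + 1.872% = 80.412%.
Rounded: 80.41%.

80.41%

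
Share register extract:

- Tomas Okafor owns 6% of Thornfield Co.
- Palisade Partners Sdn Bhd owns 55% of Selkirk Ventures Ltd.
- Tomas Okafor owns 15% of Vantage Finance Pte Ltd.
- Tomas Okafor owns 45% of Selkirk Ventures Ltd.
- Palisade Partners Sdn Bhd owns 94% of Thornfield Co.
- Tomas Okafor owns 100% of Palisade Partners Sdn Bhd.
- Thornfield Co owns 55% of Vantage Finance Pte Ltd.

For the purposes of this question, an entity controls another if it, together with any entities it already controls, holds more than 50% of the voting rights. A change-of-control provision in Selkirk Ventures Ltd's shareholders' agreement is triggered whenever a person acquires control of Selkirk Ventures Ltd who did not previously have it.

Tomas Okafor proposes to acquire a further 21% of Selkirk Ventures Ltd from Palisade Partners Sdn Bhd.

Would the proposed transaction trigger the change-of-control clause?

The purchase adds only to Tomas's holdings (Palisade's stake shrinks), so Tomas is the only person who could newly come to control Selkirk.
Tomas holds 100% of Palisade, so Tomas controls Palisade.
Palisade and Tomas together hold 55% + 45% = 100% of Selkirk, so Tomas controls Selkirk.
So Tomas already controls Selkirk before the transaction.
After the purchase, Tomas's direct stake in Selkirk rises to 45% + 21% = 66%, and Palisade's stake falls to 34%.
Tomas controlled Selkirk already, so this is not a new person acquiring control; every other person's position is unchanged or reduced.
No new person acquires control, so the clause is not triggered.

No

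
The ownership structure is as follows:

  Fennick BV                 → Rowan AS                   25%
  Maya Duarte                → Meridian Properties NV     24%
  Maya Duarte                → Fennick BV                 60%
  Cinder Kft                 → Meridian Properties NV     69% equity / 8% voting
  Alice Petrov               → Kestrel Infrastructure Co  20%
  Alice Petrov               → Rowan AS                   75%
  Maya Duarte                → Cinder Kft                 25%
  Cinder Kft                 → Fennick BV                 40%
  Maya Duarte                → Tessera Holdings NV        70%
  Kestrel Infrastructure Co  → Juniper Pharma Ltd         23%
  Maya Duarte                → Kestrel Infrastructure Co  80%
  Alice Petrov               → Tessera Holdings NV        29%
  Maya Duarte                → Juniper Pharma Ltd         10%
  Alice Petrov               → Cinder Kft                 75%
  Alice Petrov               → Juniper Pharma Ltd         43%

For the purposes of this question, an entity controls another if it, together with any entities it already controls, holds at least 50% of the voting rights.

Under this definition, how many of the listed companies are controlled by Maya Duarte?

3

Maya holds 70% of Tessera, so Maya controls Tessera.
Maya holds 80% of Kestrel, so Maya controls Kestrel.
Maya holds 60% of Fennick, so Maya controls Fennick.
No other company's threshold is met.
Maya controls 3 companies.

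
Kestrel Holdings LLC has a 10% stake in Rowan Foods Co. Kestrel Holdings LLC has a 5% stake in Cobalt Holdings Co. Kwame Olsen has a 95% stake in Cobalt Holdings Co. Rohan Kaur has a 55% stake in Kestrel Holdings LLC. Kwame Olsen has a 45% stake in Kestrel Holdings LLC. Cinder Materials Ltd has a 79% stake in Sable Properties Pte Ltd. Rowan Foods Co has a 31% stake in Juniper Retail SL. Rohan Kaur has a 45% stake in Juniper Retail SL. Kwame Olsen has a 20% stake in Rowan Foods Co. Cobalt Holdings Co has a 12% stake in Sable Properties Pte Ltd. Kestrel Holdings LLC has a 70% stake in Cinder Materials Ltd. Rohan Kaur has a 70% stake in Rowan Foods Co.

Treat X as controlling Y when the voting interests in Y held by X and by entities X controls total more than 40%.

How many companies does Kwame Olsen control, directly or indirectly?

Kwame holds 45% of Kestrel, so Kwame controls Kestrel.
Kestrel holds 70% of Cinder, so Kwame controls Cinder.
Kwame and Kestrel together hold 95% + 5% = 100% of Cobalt, so Kwame controls Cobalt.
Cobalt and Cinder together hold 12% + 79% = 91% of Sable, so Kwame controls Sable.
No other company's threshold is met.
Kwame controls 4 companies.

4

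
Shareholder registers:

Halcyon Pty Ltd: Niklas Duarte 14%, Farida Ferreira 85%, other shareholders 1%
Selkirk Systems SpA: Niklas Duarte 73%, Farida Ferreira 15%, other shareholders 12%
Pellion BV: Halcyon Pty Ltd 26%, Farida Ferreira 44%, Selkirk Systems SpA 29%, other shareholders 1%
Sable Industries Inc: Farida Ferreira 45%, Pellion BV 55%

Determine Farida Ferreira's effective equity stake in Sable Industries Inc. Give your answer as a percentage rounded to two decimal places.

83.75%

Farida reaches Sable along 4 paths.
Direct stake: 45% = 45%.
Via Halcyon → Pellion: 85% × 26% × 55% = 12.155%.
Via Pellion: 44% × 55% = 24.2%.
Via Selkirk → Pellion: 15% × 29% × 55% = 2.3925%.
Total: 45% + 12.155% + 24.2% + 2.3925% = 83.7475%.
Rounded: 83.75%.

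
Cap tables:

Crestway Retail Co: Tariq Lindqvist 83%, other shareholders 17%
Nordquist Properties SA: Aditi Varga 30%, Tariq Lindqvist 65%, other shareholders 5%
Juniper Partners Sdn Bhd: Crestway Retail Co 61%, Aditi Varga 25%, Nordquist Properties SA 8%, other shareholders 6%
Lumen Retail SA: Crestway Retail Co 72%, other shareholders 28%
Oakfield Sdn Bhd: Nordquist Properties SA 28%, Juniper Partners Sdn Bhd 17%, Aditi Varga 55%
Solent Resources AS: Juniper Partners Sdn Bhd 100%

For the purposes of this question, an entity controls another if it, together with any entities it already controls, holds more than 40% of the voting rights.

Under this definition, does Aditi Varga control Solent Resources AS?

No

Aditi holds 55% of Oakfield, so Aditi controls Oakfield.
Neither Aditi nor any entity Aditi controls holds any voting interest in Solent.
So Aditi does not control Solent.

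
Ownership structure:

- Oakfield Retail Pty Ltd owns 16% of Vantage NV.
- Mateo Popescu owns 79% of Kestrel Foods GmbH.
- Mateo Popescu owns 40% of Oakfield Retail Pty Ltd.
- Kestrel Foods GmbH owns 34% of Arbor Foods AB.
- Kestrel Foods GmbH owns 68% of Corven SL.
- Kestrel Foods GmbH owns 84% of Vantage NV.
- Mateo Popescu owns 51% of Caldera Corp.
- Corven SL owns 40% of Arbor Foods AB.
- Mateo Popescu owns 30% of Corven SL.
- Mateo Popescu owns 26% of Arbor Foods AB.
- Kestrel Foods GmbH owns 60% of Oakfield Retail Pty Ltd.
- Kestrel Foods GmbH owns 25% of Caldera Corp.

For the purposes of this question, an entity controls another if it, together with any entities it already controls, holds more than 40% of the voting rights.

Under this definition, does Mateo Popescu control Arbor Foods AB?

Yes

Mateo holds 79% of Kestrel, so Mateo controls Kestrel.
Mateo and Kestrel together hold 30% + 68% = 98% of Corven, so Mateo controls Corven.
Mateo and Corven and Kestrel together hold 26% + 40% + 34% = 100% of Arbor, so Mateo controls Arbor.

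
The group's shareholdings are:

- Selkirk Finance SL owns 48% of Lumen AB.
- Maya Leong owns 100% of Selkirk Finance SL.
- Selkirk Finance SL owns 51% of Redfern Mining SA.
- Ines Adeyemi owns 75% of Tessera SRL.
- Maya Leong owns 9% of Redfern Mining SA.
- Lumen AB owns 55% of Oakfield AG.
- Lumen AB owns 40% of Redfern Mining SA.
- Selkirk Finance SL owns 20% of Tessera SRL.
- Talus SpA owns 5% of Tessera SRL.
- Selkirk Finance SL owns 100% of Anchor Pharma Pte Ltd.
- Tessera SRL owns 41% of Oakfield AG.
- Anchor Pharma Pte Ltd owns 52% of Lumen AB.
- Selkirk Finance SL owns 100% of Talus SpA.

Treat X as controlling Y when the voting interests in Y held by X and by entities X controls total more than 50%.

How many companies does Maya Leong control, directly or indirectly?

6

Maya holds 100% of Selkirk, so Maya controls Selkirk.
Selkirk holds 100% of Anchor, so Maya controls Anchor.
Selkirk holds 100% of Talus, so Maya controls Talus.
Selkirk and Anchor together hold 48% + 52% = 100% of Lumen, so Maya controls Lumen.
Lumen holds 55% of Oakfield, so Maya controls Oakfield.
Lumen and Maya and Selkirk together hold 40% + 9% + 51% = 100% of Redfern, so Maya controls Redfern.
No other company's threshold is met.
Maya controls 6 companies.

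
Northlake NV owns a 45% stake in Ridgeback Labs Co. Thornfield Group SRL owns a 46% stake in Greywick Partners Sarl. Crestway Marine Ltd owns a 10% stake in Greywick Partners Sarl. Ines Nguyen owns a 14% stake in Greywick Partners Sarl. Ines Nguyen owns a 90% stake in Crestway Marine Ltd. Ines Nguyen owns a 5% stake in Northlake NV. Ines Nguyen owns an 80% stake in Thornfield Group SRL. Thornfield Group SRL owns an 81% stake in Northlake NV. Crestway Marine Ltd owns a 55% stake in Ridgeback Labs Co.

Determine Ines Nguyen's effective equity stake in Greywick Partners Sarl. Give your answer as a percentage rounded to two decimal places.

59.80%

Ines reaches Greywick along 3 paths.
Via Crestway: 90% × 10% = 9%.
Via Thornfield: 80% × 46% = 36.8%.
Direct stake: 14% = 14%.
Total: 9% + 36.8% + 14% = 59.8%.
Rounded: 59.80%.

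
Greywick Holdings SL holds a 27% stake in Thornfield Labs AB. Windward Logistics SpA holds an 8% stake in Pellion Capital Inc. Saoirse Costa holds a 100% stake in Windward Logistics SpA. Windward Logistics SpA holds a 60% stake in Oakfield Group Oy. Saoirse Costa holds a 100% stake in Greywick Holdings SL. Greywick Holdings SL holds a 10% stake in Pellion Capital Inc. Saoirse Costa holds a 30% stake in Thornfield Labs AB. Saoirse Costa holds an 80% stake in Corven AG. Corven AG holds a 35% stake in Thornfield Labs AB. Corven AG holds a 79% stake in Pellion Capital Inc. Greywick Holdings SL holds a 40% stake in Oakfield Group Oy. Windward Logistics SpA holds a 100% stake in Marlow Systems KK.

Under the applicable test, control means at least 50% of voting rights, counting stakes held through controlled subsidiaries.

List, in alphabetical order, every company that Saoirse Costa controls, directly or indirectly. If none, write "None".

Corven AG, Greywick Holdings SL, Marlow Systems KK, Oakfield Group Oy, Pellion Capital Inc, Thornfield Labs AB, Windward Logistics SpA

Saoirse holds 100% of Windward, so Saoirse controls Windward.
Saoirse holds 100% of Greywick, so Saoirse controls Greywick.
Saoirse holds 80% of Corven, so Saoirse controls Corven.
Windward holds 100% of Marlow, so Saoirse controls Marlow.
Corven and Greywick and Saoirse together hold 35% + 27% + 30% = 92% of Thornfield, so Saoirse controls Thornfield.
Greywick and Windward together hold 40% + 60% = 100% of Oakfield, so Saoirse controls Oakfield.
Greywick and Corven and Windward together hold 10% + 79% + 8% = 97% of Pellion, so Saoirse controls Pellion.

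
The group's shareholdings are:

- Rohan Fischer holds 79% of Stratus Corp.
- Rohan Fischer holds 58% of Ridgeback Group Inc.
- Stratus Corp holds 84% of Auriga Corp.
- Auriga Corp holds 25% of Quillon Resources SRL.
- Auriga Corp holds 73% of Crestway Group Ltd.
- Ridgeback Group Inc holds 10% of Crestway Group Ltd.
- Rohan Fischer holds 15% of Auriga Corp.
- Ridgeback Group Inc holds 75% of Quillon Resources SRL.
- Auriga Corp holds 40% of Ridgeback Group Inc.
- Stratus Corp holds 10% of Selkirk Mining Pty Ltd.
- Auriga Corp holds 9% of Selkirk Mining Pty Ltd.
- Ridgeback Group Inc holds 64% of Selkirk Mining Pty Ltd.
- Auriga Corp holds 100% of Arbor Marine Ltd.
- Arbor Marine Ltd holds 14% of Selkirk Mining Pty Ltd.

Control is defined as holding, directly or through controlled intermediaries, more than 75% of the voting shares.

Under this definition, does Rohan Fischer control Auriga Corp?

Yes

Rohan holds 79% of Stratus, so Rohan controls Stratus.
Rohan and Stratus together hold 15% + 84% = 99% of Auriga, so Rohan controls Auriga.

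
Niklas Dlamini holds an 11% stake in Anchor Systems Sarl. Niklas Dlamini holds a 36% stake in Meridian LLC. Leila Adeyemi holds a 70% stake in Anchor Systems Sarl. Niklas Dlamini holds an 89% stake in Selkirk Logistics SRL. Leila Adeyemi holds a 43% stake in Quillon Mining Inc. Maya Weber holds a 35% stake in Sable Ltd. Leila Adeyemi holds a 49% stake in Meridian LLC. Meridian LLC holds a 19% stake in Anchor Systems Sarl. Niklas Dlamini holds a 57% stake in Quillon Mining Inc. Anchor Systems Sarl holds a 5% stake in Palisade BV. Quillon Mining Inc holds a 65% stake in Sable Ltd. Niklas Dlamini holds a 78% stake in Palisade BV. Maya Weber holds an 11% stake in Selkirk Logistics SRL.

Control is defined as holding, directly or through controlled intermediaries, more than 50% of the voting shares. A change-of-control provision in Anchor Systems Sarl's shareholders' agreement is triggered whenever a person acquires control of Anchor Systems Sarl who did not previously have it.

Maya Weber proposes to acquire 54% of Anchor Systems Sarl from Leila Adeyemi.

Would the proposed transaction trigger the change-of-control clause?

Yes

The purchase adds only to Maya's holdings (Leila's stake shrinks), so Maya is the only person who could newly come to control Anchor.
Maya's largest direct stake is 35% in Sable, which does not meet the threshold, so Maya controls no company.
Neither Maya nor any entity Maya controls holds any voting interest in Anchor.
So before the transaction, Maya does not control Anchor.
After the purchase, Maya holds 54% of Anchor directly, and Leila's stake falls to 16%.
Maya holds 54% of Anchor, so Maya controls Anchor.
Maya did not control Anchor before and does after, so the clause is triggered.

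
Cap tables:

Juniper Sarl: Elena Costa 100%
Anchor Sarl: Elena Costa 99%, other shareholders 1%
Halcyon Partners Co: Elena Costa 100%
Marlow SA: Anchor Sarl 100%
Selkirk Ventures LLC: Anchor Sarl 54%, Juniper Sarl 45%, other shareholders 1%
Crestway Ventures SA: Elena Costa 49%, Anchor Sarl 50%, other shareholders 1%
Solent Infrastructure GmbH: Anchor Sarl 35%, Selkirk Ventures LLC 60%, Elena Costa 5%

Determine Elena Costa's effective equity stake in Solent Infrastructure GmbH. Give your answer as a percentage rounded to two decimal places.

Elena reaches Solent along 4 paths.
Via Anchor: 99% × 35% = 34.65%.
Via Anchor → Selkirk: 99% × 54% × 60% = 32.076%.
Via Juniper → Selkirk: 100% × 45% × 60% = 27%.
Direct stake: 5% = 5%.
Total: 34.65% + 32.076% + 27% + 5% = 98.726%.
Rounded: 98.73%.

98.73%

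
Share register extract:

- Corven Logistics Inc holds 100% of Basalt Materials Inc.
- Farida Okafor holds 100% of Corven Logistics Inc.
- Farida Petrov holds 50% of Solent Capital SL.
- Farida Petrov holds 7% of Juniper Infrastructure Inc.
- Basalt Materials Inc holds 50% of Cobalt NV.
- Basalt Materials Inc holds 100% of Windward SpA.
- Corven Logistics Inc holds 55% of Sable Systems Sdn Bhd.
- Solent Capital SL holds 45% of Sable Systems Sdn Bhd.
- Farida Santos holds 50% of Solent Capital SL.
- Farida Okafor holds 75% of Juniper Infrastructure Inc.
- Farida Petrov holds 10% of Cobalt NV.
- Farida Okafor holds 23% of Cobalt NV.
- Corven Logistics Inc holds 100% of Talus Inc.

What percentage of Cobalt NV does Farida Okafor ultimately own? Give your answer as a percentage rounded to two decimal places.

Farida Okafor reaches Cobalt along 2 paths.
Via Corven → Basalt: 100% × 100% × 50% = 50%.
Direct stake: 23% = 23%.
Total: 50% + 23% = 73%.
Rounded: 73.00%.

73.00%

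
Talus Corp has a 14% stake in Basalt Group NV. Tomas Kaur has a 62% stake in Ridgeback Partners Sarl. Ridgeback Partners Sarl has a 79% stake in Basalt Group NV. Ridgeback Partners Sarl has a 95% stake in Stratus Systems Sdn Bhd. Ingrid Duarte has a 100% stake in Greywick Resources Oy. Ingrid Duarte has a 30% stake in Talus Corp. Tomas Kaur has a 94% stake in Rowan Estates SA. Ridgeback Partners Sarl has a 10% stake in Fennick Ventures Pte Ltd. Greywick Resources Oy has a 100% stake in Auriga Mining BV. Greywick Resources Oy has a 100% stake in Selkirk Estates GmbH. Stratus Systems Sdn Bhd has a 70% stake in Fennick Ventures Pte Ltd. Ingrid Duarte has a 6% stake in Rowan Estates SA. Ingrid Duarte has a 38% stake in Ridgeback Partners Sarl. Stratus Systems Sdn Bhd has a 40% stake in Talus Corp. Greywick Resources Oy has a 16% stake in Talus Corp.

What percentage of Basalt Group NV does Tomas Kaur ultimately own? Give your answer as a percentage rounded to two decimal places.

52.28%

Tomas reaches Basalt along 2 paths.
Via Ridgeback: 62% × 79% = 48.98%.
Via Ridgeback → Stratus → Talus: 62% × 95% × 40% × 14% = 3.2984%.
Total: 48.98% + 3.2984% = 52.2784%.
Rounded: 52.28%.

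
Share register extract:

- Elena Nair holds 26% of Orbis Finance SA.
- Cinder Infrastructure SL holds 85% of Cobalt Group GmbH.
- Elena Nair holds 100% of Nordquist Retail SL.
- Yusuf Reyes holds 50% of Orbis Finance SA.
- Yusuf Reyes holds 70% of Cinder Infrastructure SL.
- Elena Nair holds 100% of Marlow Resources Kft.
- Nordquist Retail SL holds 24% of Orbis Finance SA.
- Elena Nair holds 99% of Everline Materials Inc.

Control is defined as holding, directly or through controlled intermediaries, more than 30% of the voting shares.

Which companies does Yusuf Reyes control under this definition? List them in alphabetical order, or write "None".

Cinder Infrastructure SL, Cobalt Group GmbH, Orbis Finance SA

Yusuf holds 70% of Cinder, so Yusuf controls Cinder.
Yusuf holds 50% of Orbis, so Yusuf controls Orbis.
Cinder holds 85% of Cobalt, so Yusuf controls Cobalt.
No other company's threshold is met.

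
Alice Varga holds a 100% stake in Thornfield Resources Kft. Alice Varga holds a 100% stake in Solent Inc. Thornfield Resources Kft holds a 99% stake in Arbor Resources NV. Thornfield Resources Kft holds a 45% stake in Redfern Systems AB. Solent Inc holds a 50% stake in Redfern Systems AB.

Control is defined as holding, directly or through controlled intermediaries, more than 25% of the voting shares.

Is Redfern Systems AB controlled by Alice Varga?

Alice holds 100% of Solent, so Alice controls Solent.
Alice holds 100% of Thornfield, so Alice controls Thornfield.
Solent and Thornfield together hold 50% + 45% = 95% of Redfern, so Alice controls Redfern.

Yes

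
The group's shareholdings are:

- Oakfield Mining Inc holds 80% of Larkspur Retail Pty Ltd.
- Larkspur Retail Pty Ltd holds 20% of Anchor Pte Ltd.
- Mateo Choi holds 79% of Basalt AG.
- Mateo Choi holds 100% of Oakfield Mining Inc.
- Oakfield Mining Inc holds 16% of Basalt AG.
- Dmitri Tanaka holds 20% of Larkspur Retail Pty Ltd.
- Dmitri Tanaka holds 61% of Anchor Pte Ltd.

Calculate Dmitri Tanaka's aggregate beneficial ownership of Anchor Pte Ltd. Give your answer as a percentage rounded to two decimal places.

Dmitri reaches Anchor along 2 paths.
Direct stake: 61% = 61%.
Via Larkspur: 20% × 20% = 4%.
Total: 61% + 4% = 65%.
Rounded: 65.00%.

65.00%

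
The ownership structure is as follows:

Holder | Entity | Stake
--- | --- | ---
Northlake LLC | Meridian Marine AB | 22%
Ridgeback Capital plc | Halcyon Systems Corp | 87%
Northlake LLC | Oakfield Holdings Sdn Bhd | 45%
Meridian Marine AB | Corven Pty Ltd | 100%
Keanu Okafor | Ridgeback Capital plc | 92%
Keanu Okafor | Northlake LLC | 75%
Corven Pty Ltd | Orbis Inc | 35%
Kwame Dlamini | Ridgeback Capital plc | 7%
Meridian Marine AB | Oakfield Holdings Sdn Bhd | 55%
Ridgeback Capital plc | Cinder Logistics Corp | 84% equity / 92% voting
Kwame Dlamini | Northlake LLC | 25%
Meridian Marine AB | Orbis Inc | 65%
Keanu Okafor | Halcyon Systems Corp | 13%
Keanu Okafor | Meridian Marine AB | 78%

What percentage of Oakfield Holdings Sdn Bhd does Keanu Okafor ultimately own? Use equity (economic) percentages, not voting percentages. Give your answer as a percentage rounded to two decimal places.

Keanu reaches Oakfield along 3 paths.
Via Northlake: 75% × 45% = 33.75%.
Via Meridian: 78% × 55% = 42.9%.
Via Northlake → Meridian: 75% × 22% × 55% = 9.075%.
Total: 33.75% + 42.9% + 9.075% = 85.725%.
Rounded: 85.73%.

85.73%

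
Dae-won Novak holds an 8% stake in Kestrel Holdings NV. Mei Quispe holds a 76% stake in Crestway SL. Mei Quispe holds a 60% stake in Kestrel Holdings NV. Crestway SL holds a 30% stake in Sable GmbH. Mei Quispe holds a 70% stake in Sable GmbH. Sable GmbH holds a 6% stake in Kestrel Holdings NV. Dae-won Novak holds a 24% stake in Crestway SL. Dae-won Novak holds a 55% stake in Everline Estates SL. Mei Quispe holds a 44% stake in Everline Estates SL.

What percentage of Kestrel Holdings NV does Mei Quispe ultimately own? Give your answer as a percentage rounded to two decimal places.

Mei reaches Kestrel along 3 paths.
Direct stake: 60% = 60%.
Via Crestway → Sable: 76% × 30% × 6% = 1.368%.
Via Sable: 70% × 6% = 4.2%.
Total: 60% + 1.368% + 4.2% = 65.568%.
Rounded: 65.57%.

65.57%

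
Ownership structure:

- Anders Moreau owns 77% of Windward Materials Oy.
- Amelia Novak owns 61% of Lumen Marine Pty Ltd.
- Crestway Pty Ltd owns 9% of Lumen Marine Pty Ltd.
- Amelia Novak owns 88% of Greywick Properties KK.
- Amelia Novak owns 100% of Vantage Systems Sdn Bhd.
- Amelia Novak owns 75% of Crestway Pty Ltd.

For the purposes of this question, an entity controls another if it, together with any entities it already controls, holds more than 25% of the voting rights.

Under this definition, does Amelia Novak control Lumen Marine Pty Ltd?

Amelia holds 75% of Crestway, so Amelia controls Crestway.
Crestway and Amelia together hold 9% + 61% = 70% of Lumen, so Amelia controls Lumen.

Yes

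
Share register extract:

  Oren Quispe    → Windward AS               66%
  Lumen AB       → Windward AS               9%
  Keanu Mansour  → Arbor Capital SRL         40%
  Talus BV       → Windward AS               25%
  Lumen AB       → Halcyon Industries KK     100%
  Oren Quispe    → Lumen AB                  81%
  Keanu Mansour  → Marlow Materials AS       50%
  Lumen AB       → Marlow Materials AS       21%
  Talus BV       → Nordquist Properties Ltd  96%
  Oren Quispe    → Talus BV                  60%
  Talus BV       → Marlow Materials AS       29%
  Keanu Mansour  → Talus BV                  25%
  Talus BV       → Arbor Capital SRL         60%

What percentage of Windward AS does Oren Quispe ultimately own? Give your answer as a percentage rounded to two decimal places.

88.29%

Oren reaches Windward along 3 paths.
Direct stake: 66% = 66%.
Via Talus: 60% × 25% = 15%.
Via Lumen: 81% × 9% = 7.29%.
Total: 66% + 15% + 7.29% = 88.29%.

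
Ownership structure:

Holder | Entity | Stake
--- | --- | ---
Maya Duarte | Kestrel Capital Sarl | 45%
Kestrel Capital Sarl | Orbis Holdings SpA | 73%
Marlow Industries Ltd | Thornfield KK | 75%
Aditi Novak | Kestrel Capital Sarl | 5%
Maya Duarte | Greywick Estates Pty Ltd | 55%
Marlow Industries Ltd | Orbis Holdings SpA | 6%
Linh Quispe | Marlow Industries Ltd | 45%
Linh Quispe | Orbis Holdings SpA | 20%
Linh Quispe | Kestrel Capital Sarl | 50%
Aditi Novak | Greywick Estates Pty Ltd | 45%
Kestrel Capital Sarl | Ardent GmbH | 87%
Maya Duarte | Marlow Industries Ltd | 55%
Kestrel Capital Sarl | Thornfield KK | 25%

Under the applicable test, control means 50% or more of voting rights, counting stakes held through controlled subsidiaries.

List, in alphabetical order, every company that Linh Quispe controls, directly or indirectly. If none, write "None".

Linh holds 50% of Kestrel, so Linh controls Kestrel.
Kestrel holds 87% of Ardent, so Linh controls Ardent.
Linh and Kestrel together hold 20% + 73% = 93% of Orbis, so Linh controls Orbis.
No other company's threshold is met.

Ardent GmbH, Kestrel Capital Sarl, Orbis Holdings SpA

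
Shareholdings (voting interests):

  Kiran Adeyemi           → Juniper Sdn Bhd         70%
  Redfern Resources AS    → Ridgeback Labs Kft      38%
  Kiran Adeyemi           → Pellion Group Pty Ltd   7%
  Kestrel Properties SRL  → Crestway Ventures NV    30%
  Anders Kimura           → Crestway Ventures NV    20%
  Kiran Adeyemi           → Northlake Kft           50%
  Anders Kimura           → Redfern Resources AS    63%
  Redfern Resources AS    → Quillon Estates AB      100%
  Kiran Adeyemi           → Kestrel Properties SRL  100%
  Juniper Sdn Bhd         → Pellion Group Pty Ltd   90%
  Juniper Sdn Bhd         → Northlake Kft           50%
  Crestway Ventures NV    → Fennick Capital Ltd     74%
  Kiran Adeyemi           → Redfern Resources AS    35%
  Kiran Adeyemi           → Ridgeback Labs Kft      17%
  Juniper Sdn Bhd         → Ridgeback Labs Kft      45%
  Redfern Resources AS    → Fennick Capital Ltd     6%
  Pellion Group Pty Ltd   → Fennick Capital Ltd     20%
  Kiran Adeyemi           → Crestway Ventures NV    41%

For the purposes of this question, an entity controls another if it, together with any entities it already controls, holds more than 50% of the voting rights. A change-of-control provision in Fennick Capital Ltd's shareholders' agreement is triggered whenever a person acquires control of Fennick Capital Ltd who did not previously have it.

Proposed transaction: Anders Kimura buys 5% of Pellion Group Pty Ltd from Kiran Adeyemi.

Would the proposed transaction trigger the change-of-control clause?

The purchase adds only to Anders's holdings (Kiran's stake shrinks), so Anders is the only person who could newly come to control Fennick.
Anders holds 63% of Redfern, so Anders controls Redfern.
Redfern holds 100% of Quillon, so Anders controls Quillon.
In Fennick, Anders's side holds only 6%, not > 50%.
So before the transaction, Anders does not control Fennick.
After the purchase, Anders holds 5% of Pellion directly, and Kiran's stake falls to 2%.
Anders's side now holds 5% of Pellion, not > 50%, so Anders still does not control Pellion.
After the transaction, Anders's side holds 6% of Fennick, not > 50%, so Anders still does not control Fennick.
No new person acquires control, so the clause is not triggered.

No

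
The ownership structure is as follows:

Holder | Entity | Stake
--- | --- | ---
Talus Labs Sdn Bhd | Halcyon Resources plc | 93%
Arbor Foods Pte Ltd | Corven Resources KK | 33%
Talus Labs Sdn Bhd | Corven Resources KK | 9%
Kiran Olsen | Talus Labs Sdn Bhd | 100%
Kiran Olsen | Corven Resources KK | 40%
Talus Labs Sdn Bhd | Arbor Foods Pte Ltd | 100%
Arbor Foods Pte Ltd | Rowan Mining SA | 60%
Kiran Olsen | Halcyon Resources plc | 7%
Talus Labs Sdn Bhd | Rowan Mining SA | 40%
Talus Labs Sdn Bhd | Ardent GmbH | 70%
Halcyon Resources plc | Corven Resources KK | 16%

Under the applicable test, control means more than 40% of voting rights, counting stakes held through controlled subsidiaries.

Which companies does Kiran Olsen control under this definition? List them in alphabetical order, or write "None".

Kiran holds 100% of Talus, so Kiran controls Talus.
Talus and Kiran together hold 93% + 7% = 100% of Halcyon, so Kiran controls Halcyon.
Talus holds 100% of Arbor, so Kiran controls Arbor.
Arbor and Kiran and Halcyon and Talus together hold 33% + 40% + 16% + 9% = 98% of Corven, so Kiran controls Corven.
Talus holds 70% of Ardent, so Kiran controls Ardent.
Talus and Arbor together hold 40% + 60% = 100% of Rowan, so Kiran controls Rowan.

Arbor Foods Pte Ltd, Ardent GmbH, Corven Resources KK, Halcyon Resources plc, Rowan Mining SA, Talus Labs Sdn Bhd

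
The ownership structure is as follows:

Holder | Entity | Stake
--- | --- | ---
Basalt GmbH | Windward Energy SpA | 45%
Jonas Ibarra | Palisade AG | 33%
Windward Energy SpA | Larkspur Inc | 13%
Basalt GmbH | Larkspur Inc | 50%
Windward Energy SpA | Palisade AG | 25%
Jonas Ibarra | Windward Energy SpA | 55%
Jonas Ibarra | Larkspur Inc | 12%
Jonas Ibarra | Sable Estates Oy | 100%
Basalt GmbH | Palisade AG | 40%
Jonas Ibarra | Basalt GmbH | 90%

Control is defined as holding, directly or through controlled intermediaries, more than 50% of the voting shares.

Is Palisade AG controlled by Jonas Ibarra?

Jonas holds 90% of Basalt, so Jonas controls Basalt.
Jonas and Basalt together hold 55% + 45% = 100% of Windward, so Jonas controls Windward.
Jonas and Windward and Basalt together hold 33% + 25% + 40% = 98% of Palisade, so Jonas controls Palisade.

Yes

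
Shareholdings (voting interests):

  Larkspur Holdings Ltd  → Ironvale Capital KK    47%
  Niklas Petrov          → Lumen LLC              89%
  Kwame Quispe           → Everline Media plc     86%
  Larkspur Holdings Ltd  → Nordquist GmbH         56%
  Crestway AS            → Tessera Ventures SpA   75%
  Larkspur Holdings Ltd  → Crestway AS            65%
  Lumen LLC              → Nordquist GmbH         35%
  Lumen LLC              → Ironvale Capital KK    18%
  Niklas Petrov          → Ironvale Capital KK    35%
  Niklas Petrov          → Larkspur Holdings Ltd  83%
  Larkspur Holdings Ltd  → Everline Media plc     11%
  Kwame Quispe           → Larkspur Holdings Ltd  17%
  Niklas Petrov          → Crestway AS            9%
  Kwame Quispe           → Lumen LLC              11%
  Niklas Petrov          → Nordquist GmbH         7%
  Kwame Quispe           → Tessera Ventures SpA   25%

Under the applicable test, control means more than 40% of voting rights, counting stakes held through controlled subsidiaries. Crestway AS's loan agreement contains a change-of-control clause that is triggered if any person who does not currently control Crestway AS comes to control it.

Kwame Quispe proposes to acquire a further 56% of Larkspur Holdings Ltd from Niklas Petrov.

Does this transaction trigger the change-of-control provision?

The purchase adds only to Kwame's holdings (Niklas's stake shrinks), so Kwame is the only person who could newly come to control Crestway.
Kwame holds 86% of Everline, so Kwame controls Everline.
Neither Kwame nor any entity Kwame controls holds any voting interest in Crestway.
So before the transaction, Kwame does not control Crestway.
After the purchase, Kwame's direct stake in Larkspur rises to 17% + 56% = 73%, and Niklas's stake falls to 27%.
Kwame holds 73% of Larkspur, so Kwame controls Larkspur.
Larkspur holds 65% of Crestway, so Kwame controls Crestway.
Kwame did not control Crestway before and does after, so the clause is triggered.

Yes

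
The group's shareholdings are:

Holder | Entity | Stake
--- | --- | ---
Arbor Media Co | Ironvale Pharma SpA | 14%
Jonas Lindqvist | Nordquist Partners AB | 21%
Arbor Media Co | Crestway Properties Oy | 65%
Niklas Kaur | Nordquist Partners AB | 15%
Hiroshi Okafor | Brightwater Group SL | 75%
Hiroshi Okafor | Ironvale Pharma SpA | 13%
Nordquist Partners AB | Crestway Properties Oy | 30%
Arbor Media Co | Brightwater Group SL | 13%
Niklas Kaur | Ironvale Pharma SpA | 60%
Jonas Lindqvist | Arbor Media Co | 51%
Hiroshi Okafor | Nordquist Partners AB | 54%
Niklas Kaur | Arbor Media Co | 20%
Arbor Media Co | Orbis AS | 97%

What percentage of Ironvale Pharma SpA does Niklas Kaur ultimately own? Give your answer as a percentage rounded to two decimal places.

62.80%

Niklas reaches Ironvale along 2 paths.
Via Arbor: 20% × 14% = 2.8%.
Direct stake: 60% = 60%.
Total: 2.8% + 60% = 62.8%.
Rounded: 62.80%.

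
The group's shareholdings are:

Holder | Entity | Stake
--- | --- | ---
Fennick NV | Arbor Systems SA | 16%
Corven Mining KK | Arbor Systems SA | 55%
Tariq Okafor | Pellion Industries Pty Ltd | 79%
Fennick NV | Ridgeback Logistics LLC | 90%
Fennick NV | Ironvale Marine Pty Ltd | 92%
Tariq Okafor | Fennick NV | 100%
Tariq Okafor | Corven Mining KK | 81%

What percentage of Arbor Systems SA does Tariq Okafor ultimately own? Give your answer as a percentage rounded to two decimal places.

60.55%

Tariq reaches Arbor along 2 paths.
Via Fennick: 100% × 16% = 16%.
Via Corven: 81% × 55% = 44.55%.
Total: 16% + 44.55% = 60.55%.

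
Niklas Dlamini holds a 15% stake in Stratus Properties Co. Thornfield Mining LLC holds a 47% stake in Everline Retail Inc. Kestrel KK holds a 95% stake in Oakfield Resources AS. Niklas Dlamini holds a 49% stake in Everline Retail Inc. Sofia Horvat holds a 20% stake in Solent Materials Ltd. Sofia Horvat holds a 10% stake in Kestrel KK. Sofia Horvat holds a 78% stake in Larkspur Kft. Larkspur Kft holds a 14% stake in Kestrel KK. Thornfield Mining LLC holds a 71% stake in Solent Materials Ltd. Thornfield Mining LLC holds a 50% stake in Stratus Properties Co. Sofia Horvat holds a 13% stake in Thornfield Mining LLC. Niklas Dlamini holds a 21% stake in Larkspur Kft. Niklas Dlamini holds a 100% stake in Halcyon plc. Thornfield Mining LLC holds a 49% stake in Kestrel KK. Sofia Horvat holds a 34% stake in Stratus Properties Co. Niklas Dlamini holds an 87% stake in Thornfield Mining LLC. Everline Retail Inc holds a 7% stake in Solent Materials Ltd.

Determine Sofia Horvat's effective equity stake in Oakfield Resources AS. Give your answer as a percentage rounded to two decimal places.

25.93%

Sofia reaches Oakfield along 3 paths.
Via Thornfield → Kestrel: 13% × 49% × 95% = 6.0515%.
Via Kestrel: 10% × 95% = 9.5%.
Via Larkspur → Kestrel: 78% × 14% × 95% = 10.374%.
Total: 6.0515% + 9.5% + 10.374% = 25.9255%.
Rounded: 25.93%.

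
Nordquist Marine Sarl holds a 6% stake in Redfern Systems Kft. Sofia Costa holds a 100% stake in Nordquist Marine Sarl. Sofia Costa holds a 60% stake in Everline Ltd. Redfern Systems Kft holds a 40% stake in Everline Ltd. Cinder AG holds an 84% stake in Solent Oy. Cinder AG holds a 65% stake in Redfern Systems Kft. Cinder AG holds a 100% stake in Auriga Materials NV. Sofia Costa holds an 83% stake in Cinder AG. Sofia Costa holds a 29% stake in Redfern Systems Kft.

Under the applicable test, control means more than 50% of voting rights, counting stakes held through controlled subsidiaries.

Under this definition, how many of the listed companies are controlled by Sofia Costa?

Sofia holds 83% of Cinder, so Sofia controls Cinder.
Sofia holds 100% of Nordquist, so Sofia controls Nordquist.
Sofia and Nordquist and Cinder together hold 29% + 6% + 65% = 100% of Redfern, so Sofia controls Redfern.
Cinder holds 100% of Auriga, so Sofia controls Auriga.
Cinder holds 84% of Solent, so Sofia controls Solent.
Sofia and Redfern together hold 60% + 40% = 100% of Everline, so Sofia controls Everline.
Sofia controls 6 companies.

6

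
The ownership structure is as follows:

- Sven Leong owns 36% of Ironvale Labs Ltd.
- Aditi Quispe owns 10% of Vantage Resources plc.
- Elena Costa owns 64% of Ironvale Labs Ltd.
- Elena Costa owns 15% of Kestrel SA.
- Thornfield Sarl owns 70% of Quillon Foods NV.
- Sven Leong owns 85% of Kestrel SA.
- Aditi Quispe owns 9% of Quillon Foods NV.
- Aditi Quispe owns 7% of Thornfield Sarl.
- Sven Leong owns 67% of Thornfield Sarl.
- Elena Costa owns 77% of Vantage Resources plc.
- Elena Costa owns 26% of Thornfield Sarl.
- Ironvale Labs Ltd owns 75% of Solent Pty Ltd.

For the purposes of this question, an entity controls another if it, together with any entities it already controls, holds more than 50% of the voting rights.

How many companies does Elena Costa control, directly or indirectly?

Elena holds 64% of Ironvale, so Elena controls Ironvale.
Ironvale holds 75% of Solent, so Elena controls Solent.
Elena holds 77% of Vantage, so Elena controls Vantage.
No other company's threshold is met.
Elena controls 3 companies.

3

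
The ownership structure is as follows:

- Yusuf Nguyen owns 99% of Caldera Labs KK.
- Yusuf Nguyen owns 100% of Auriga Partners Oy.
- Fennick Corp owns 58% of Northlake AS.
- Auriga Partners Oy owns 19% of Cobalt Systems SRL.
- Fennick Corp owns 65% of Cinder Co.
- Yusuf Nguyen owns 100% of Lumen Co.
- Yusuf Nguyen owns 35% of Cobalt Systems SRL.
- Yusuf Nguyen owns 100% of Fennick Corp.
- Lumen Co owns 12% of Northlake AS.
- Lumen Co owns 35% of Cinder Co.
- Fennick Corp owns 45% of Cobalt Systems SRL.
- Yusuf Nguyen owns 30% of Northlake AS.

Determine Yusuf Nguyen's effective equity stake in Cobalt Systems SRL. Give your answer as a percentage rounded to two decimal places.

Yusuf reaches Cobalt along 3 paths.
Via Auriga: 100% × 19% = 19%.
Direct stake: 35% = 35%.
Via Fennick: 100% × 45% = 45%.
Total: 19% + 35% + 45% = 99%.
Rounded: 99.00%.

99.00%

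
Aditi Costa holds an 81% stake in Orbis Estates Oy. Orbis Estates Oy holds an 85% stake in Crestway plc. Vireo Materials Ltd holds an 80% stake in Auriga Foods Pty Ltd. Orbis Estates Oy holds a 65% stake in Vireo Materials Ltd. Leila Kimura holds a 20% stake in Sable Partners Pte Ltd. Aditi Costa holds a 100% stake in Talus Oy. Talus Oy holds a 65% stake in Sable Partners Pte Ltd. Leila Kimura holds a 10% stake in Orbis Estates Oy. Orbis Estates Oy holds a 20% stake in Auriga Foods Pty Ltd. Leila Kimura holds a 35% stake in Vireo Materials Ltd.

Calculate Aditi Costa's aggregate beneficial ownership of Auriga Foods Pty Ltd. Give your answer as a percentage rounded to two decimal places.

Aditi reaches Auriga along 2 paths.
Via Orbis → Vireo: 81% × 65% × 80% = 42.12%.
Via Orbis: 81% × 20% = 16.2%.
Total: 42.12% + 16.2% = 58.32%.

58.32%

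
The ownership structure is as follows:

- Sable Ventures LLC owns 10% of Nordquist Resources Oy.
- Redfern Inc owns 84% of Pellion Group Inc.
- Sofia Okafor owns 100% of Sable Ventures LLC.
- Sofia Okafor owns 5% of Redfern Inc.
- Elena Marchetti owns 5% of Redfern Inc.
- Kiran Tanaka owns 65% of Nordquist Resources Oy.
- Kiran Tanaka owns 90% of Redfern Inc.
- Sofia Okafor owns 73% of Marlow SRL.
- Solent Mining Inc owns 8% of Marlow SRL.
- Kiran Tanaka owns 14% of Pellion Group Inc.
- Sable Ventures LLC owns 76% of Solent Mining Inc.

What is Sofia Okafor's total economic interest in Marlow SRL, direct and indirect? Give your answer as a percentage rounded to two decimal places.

79.08%

Sofia reaches Marlow along 2 paths.
Direct stake: 73% = 73%.
Via Sable → Solent: 100% × 76% × 8% = 6.08%.
Total: 73% + 6.08% = 79.08%.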